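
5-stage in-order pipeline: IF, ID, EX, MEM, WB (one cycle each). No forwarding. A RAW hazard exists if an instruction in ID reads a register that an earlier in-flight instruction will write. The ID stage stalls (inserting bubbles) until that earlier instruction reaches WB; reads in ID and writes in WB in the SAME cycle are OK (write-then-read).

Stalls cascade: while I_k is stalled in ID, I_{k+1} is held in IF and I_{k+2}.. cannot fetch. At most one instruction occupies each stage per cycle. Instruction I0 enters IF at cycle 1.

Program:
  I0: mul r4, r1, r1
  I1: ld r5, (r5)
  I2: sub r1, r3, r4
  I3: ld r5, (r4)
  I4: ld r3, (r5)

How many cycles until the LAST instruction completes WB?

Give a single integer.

Answer: 12

Derivation:
I0 mul r4 <- r1,r1: IF@1 ID@2 stall=0 (-) EX@3 MEM@4 WB@5
I1 ld r5 <- r5: IF@2 ID@3 stall=0 (-) EX@4 MEM@5 WB@6
I2 sub r1 <- r3,r4: IF@3 ID@4 stall=1 (RAW on I0.r4 (WB@5)) EX@6 MEM@7 WB@8
I3 ld r5 <- r4: IF@4 ID@6 stall=0 (-) EX@7 MEM@8 WB@9
I4 ld r3 <- r5: IF@6 ID@7 stall=2 (RAW on I3.r5 (WB@9)) EX@10 MEM@11 WB@12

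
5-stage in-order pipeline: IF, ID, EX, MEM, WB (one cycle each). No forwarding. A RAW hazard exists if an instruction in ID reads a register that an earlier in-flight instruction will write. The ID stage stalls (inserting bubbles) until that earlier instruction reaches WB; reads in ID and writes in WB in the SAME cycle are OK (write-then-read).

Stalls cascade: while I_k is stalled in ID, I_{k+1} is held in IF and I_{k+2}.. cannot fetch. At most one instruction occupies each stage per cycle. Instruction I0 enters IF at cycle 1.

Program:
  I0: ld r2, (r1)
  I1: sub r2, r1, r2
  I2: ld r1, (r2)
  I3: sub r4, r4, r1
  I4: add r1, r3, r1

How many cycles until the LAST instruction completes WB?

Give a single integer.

Answer: 15

Derivation:
I0 ld r2 <- r1: IF@1 ID@2 stall=0 (-) EX@3 MEM@4 WB@5
I1 sub r2 <- r1,r2: IF@2 ID@3 stall=2 (RAW on I0.r2 (WB@5)) EX@6 MEM@7 WB@8
I2 ld r1 <- r2: IF@3 ID@6 stall=2 (RAW on I1.r2 (WB@8)) EX@9 MEM@10 WB@11
I3 sub r4 <- r4,r1: IF@6 ID@9 stall=2 (RAW on I2.r1 (WB@11)) EX@12 MEM@13 WB@14
I4 add r1 <- r3,r1: IF@9 ID@12 stall=0 (-) EX@13 MEM@14 WB@15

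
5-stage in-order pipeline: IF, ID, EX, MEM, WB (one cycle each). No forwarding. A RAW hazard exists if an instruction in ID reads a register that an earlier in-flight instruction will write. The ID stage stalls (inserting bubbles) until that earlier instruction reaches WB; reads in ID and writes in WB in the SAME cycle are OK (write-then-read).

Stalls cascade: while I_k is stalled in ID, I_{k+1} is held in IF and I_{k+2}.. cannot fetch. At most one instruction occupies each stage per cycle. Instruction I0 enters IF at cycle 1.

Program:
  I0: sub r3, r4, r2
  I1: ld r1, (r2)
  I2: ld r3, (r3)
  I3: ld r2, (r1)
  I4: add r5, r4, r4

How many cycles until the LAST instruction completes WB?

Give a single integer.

Answer: 10

Derivation:
I0 sub r3 <- r4,r2: IF@1 ID@2 stall=0 (-) EX@3 MEM@4 WB@5
I1 ld r1 <- r2: IF@2 ID@3 stall=0 (-) EX@4 MEM@5 WB@6
I2 ld r3 <- r3: IF@3 ID@4 stall=1 (RAW on I0.r3 (WB@5)) EX@6 MEM@7 WB@8
I3 ld r2 <- r1: IF@4 ID@6 stall=0 (-) EX@7 MEM@8 WB@9
I4 add r5 <- r4,r4: IF@6 ID@7 stall=0 (-) EX@8 MEM@9 WB@10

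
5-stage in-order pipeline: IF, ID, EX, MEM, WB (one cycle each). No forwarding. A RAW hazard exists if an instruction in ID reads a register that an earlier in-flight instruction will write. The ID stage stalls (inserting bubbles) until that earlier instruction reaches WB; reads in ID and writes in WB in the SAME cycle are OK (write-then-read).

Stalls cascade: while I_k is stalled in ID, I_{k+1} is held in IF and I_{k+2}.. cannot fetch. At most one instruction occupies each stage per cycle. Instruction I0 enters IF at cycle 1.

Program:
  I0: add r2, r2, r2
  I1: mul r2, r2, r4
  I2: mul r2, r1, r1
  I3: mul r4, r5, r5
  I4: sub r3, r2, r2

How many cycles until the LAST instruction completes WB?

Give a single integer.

I0 add r2 <- r2,r2: IF@1 ID@2 stall=0 (-) EX@3 MEM@4 WB@5
I1 mul r2 <- r2,r4: IF@2 ID@3 stall=2 (RAW on I0.r2 (WB@5)) EX@6 MEM@7 WB@8
I2 mul r2 <- r1,r1: IF@3 ID@6 stall=0 (-) EX@7 MEM@8 WB@9
I3 mul r4 <- r5,r5: IF@6 ID@7 stall=0 (-) EX@8 MEM@9 WB@10
I4 sub r3 <- r2,r2: IF@7 ID@8 stall=1 (RAW on I2.r2 (WB@9)) EX@10 MEM@11 WB@12

Answer: 12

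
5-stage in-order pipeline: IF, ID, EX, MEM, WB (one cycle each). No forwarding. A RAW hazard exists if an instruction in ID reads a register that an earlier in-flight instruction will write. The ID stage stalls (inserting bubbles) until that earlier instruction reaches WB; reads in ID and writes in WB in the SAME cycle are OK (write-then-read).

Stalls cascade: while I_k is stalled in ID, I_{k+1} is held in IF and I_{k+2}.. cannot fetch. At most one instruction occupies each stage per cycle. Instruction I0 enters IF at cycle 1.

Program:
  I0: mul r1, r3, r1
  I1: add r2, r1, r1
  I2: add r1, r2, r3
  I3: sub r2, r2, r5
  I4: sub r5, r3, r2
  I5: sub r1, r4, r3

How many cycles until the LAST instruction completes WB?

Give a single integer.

Answer: 16

Derivation:
I0 mul r1 <- r3,r1: IF@1 ID@2 stall=0 (-) EX@3 MEM@4 WB@5
I1 add r2 <- r1,r1: IF@2 ID@3 stall=2 (RAW on I0.r1 (WB@5)) EX@6 MEM@7 WB@8
I2 add r1 <- r2,r3: IF@3 ID@6 stall=2 (RAW on I1.r2 (WB@8)) EX@9 MEM@10 WB@11
I3 sub r2 <- r2,r5: IF@6 ID@9 stall=0 (-) EX@10 MEM@11 WB@12
I4 sub r5 <- r3,r2: IF@9 ID@10 stall=2 (RAW on I3.r2 (WB@12)) EX@13 MEM@14 WB@15
I5 sub r1 <- r4,r3: IF@10 ID@13 stall=0 (-) EX@14 MEM@15 WB@16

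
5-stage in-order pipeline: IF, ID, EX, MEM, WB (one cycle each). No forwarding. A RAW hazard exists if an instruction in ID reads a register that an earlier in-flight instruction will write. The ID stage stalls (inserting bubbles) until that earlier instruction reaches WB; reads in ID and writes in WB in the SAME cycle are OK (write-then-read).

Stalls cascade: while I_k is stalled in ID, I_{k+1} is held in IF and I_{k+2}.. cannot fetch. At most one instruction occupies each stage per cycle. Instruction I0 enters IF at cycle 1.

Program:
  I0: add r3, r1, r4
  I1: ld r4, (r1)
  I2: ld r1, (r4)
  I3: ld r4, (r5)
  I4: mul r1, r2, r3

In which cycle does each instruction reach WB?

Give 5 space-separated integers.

Answer: 5 6 9 10 11

Derivation:
I0 add r3 <- r1,r4: IF@1 ID@2 stall=0 (-) EX@3 MEM@4 WB@5
I1 ld r4 <- r1: IF@2 ID@3 stall=0 (-) EX@4 MEM@5 WB@6
I2 ld r1 <- r4: IF@3 ID@4 stall=2 (RAW on I1.r4 (WB@6)) EX@7 MEM@8 WB@9
I3 ld r4 <- r5: IF@4 ID@7 stall=0 (-) EX@8 MEM@9 WB@10
I4 mul r1 <- r2,r3: IF@7 ID@8 stall=0 (-) EX@9 MEM@10 WB@11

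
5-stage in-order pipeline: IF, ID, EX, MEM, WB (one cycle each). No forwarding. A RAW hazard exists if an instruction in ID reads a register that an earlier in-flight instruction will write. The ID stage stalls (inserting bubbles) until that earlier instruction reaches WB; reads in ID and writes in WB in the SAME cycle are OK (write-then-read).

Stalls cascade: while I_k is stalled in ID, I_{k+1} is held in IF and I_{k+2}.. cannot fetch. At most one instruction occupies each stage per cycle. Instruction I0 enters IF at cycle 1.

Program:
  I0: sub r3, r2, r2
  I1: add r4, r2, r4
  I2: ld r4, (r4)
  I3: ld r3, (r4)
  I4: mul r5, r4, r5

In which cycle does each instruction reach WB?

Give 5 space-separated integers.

I0 sub r3 <- r2,r2: IF@1 ID@2 stall=0 (-) EX@3 MEM@4 WB@5
I1 add r4 <- r2,r4: IF@2 ID@3 stall=0 (-) EX@4 MEM@5 WB@6
I2 ld r4 <- r4: IF@3 ID@4 stall=2 (RAW on I1.r4 (WB@6)) EX@7 MEM@8 WB@9
I3 ld r3 <- r4: IF@4 ID@7 stall=2 (RAW on I2.r4 (WB@9)) EX@10 MEM@11 WB@12
I4 mul r5 <- r4,r5: IF@7 ID@10 stall=0 (-) EX@11 MEM@12 WB@13

Answer: 5 6 9 12 13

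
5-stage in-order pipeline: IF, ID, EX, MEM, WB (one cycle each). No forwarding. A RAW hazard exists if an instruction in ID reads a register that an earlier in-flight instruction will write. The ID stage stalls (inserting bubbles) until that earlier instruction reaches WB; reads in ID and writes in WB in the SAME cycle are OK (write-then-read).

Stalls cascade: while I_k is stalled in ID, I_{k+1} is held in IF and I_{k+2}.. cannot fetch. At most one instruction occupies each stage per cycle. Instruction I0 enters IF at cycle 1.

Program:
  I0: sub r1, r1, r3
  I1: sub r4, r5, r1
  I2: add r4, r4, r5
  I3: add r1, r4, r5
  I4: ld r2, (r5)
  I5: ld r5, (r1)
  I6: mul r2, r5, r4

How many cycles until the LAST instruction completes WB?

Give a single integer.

I0 sub r1 <- r1,r3: IF@1 ID@2 stall=0 (-) EX@3 MEM@4 WB@5
I1 sub r4 <- r5,r1: IF@2 ID@3 stall=2 (RAW on I0.r1 (WB@5)) EX@6 MEM@7 WB@8
I2 add r4 <- r4,r5: IF@3 ID@6 stall=2 (RAW on I1.r4 (WB@8)) EX@9 MEM@10 WB@11
I3 add r1 <- r4,r5: IF@6 ID@9 stall=2 (RAW on I2.r4 (WB@11)) EX@12 MEM@13 WB@14
I4 ld r2 <- r5: IF@9 ID@12 stall=0 (-) EX@13 MEM@14 WB@15
I5 ld r5 <- r1: IF@12 ID@13 stall=1 (RAW on I3.r1 (WB@14)) EX@15 MEM@16 WB@17
I6 mul r2 <- r5,r4: IF@13 ID@15 stall=2 (RAW on I5.r5 (WB@17)) EX@18 MEM@19 WB@20

Answer: 20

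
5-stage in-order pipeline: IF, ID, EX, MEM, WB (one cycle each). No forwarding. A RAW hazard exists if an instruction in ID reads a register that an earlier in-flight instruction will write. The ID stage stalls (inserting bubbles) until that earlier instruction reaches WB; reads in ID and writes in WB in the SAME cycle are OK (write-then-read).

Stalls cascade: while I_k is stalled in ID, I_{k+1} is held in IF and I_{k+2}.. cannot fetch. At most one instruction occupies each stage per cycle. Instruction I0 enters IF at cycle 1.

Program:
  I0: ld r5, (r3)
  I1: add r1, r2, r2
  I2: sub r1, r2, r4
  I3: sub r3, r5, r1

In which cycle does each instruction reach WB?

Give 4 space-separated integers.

I0 ld r5 <- r3: IF@1 ID@2 stall=0 (-) EX@3 MEM@4 WB@5
I1 add r1 <- r2,r2: IF@2 ID@3 stall=0 (-) EX@4 MEM@5 WB@6
I2 sub r1 <- r2,r4: IF@3 ID@4 stall=0 (-) EX@5 MEM@6 WB@7
I3 sub r3 <- r5,r1: IF@4 ID@5 stall=2 (RAW on I2.r1 (WB@7)) EX@8 MEM@9 WB@10

Answer: 5 6 7 10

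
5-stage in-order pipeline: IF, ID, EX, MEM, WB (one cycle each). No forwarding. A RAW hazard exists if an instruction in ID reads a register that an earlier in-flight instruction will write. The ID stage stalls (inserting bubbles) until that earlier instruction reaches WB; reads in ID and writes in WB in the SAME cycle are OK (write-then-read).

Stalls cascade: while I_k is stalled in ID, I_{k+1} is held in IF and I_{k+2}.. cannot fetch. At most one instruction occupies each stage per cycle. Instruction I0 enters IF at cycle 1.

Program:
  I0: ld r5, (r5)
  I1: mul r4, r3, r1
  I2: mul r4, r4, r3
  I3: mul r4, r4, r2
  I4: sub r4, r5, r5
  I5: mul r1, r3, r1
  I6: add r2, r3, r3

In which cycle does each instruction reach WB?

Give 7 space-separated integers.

I0 ld r5 <- r5: IF@1 ID@2 stall=0 (-) EX@3 MEM@4 WB@5
I1 mul r4 <- r3,r1: IF@2 ID@3 stall=0 (-) EX@4 MEM@5 WB@6
I2 mul r4 <- r4,r3: IF@3 ID@4 stall=2 (RAW on I1.r4 (WB@6)) EX@7 MEM@8 WB@9
I3 mul r4 <- r4,r2: IF@4 ID@7 stall=2 (RAW on I2.r4 (WB@9)) EX@10 MEM@11 WB@12
I4 sub r4 <- r5,r5: IF@7 ID@10 stall=0 (-) EX@11 MEM@12 WB@13
I5 mul r1 <- r3,r1: IF@10 ID@11 stall=0 (-) EX@12 MEM@13 WB@14
I6 add r2 <- r3,r3: IF@11 ID@12 stall=0 (-) EX@13 MEM@14 WB@15

Answer: 5 6 9 12 13 14 15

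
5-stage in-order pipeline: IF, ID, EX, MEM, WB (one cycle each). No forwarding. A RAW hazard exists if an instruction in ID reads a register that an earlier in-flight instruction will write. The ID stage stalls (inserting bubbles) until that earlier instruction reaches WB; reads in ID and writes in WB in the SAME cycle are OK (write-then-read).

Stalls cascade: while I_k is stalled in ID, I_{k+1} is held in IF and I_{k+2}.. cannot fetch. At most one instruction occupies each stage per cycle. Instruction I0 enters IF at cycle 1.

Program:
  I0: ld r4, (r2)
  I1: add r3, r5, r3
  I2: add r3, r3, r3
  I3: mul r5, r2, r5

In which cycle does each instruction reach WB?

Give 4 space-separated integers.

I0 ld r4 <- r2: IF@1 ID@2 stall=0 (-) EX@3 MEM@4 WB@5
I1 add r3 <- r5,r3: IF@2 ID@3 stall=0 (-) EX@4 MEM@5 WB@6
I2 add r3 <- r3,r3: IF@3 ID@4 stall=2 (RAW on I1.r3 (WB@6)) EX@7 MEM@8 WB@9
I3 mul r5 <- r2,r5: IF@4 ID@7 stall=0 (-) EX@8 MEM@9 WB@10

Answer: 5 6 9 10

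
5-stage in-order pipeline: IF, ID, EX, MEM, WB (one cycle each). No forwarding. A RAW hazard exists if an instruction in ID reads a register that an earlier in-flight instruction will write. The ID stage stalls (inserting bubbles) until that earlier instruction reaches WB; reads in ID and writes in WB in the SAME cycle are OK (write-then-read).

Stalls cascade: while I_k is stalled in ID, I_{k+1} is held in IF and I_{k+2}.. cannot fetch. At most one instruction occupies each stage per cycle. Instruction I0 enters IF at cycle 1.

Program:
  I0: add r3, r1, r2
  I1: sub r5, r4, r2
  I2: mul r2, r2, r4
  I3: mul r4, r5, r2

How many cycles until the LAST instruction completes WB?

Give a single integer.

I0 add r3 <- r1,r2: IF@1 ID@2 stall=0 (-) EX@3 MEM@4 WB@5
I1 sub r5 <- r4,r2: IF@2 ID@3 stall=0 (-) EX@4 MEM@5 WB@6
I2 mul r2 <- r2,r4: IF@3 ID@4 stall=0 (-) EX@5 MEM@6 WB@7
I3 mul r4 <- r5,r2: IF@4 ID@5 stall=2 (RAW on I2.r2 (WB@7)) EX@8 MEM@9 WB@10

Answer: 10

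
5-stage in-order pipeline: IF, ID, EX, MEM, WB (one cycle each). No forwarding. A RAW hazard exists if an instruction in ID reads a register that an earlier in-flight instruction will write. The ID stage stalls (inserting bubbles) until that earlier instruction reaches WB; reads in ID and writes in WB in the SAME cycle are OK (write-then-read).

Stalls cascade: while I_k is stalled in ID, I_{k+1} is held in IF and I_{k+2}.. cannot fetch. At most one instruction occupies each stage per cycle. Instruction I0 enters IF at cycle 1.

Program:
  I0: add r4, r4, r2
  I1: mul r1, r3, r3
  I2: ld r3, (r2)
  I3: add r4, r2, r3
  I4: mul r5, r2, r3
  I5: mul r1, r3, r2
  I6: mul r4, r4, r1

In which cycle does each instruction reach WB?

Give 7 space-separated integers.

I0 add r4 <- r4,r2: IF@1 ID@2 stall=0 (-) EX@3 MEM@4 WB@5
I1 mul r1 <- r3,r3: IF@2 ID@3 stall=0 (-) EX@4 MEM@5 WB@6
I2 ld r3 <- r2: IF@3 ID@4 stall=0 (-) EX@5 MEM@6 WB@7
I3 add r4 <- r2,r3: IF@4 ID@5 stall=2 (RAW on I2.r3 (WB@7)) EX@8 MEM@9 WB@10
I4 mul r5 <- r2,r3: IF@5 ID@8 stall=0 (-) EX@9 MEM@10 WB@11
I5 mul r1 <- r3,r2: IF@8 ID@9 stall=0 (-) EX@10 MEM@11 WB@12
I6 mul r4 <- r4,r1: IF@9 ID@10 stall=2 (RAW on I5.r1 (WB@12)) EX@13 MEM@14 WB@15

Answer: 5 6 7 10 11 12 15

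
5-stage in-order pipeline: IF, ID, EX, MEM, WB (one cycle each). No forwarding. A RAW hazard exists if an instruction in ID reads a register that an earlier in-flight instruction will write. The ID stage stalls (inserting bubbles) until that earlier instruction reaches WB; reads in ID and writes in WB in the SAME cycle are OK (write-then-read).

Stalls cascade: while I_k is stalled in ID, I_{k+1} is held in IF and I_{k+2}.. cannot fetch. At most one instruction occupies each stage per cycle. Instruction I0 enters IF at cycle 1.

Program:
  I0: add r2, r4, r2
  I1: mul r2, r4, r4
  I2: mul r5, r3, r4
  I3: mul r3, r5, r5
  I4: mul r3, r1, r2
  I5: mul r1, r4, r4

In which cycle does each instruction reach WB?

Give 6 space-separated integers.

Answer: 5 6 7 10 11 12

Derivation:
I0 add r2 <- r4,r2: IF@1 ID@2 stall=0 (-) EX@3 MEM@4 WB@5
I1 mul r2 <- r4,r4: IF@2 ID@3 stall=0 (-) EX@4 MEM@5 WB@6
I2 mul r5 <- r3,r4: IF@3 ID@4 stall=0 (-) EX@5 MEM@6 WB@7
I3 mul r3 <- r5,r5: IF@4 ID@5 stall=2 (RAW on I2.r5 (WB@7)) EX@8 MEM@9 WB@10
I4 mul r3 <- r1,r2: IF@5 ID@8 stall=0 (-) EX@9 MEM@10 WB@11
I5 mul r1 <- r4,r4: IF@8 ID@9 stall=0 (-) EX@10 MEM@11 WB@12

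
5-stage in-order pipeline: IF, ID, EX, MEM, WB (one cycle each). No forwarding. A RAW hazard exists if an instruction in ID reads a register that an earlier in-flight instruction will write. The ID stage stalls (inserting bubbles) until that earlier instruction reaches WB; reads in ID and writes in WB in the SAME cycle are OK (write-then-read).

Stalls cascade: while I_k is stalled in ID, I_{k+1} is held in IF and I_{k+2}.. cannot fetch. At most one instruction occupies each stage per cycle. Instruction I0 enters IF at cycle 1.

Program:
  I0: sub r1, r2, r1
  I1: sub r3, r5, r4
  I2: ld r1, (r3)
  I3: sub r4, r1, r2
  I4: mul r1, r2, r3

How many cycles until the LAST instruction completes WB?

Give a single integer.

Answer: 13

Derivation:
I0 sub r1 <- r2,r1: IF@1 ID@2 stall=0 (-) EX@3 MEM@4 WB@5
I1 sub r3 <- r5,r4: IF@2 ID@3 stall=0 (-) EX@4 MEM@5 WB@6
I2 ld r1 <- r3: IF@3 ID@4 stall=2 (RAW on I1.r3 (WB@6)) EX@7 MEM@8 WB@9
I3 sub r4 <- r1,r2: IF@4 ID@7 stall=2 (RAW on I2.r1 (WB@9)) EX@10 MEM@11 WB@12
I4 mul r1 <- r2,r3: IF@7 ID@10 stall=0 (-) EX@11 MEM@12 WB@13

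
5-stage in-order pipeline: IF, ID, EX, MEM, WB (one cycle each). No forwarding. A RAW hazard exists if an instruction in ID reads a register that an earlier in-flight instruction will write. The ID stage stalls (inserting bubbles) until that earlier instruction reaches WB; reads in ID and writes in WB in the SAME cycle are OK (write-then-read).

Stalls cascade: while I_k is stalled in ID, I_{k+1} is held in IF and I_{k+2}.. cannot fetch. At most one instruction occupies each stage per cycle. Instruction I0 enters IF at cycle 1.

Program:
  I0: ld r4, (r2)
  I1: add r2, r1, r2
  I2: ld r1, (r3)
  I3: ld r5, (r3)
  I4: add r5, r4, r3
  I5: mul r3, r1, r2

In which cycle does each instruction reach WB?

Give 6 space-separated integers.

Answer: 5 6 7 8 9 10

Derivation:
I0 ld r4 <- r2: IF@1 ID@2 stall=0 (-) EX@3 MEM@4 WB@5
I1 add r2 <- r1,r2: IF@2 ID@3 stall=0 (-) EX@4 MEM@5 WB@6
I2 ld r1 <- r3: IF@3 ID@4 stall=0 (-) EX@5 MEM@6 WB@7
I3 ld r5 <- r3: IF@4 ID@5 stall=0 (-) EX@6 MEM@7 WB@8
I4 add r5 <- r4,r3: IF@5 ID@6 stall=0 (-) EX@7 MEM@8 WB@9
I5 mul r3 <- r1,r2: IF@6 ID@7 stall=0 (-) EX@8 MEM@9 WB@10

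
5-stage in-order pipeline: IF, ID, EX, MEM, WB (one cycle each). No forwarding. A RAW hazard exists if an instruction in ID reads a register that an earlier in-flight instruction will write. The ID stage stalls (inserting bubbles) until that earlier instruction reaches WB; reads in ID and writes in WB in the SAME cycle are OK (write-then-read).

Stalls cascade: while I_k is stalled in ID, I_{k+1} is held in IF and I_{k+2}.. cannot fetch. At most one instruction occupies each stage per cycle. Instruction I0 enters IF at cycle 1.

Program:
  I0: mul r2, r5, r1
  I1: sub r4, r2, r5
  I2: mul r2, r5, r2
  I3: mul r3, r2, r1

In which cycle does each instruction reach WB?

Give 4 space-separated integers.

Answer: 5 8 9 12

Derivation:
I0 mul r2 <- r5,r1: IF@1 ID@2 stall=0 (-) EX@3 MEM@4 WB@5
I1 sub r4 <- r2,r5: IF@2 ID@3 stall=2 (RAW on I0.r2 (WB@5)) EX@6 MEM@7 WB@8
I2 mul r2 <- r5,r2: IF@3 ID@6 stall=0 (-) EX@7 MEM@8 WB@9
I3 mul r3 <- r2,r1: IF@6 ID@7 stall=2 (RAW on I2.r2 (WB@9)) EX@10 MEM@11 WB@12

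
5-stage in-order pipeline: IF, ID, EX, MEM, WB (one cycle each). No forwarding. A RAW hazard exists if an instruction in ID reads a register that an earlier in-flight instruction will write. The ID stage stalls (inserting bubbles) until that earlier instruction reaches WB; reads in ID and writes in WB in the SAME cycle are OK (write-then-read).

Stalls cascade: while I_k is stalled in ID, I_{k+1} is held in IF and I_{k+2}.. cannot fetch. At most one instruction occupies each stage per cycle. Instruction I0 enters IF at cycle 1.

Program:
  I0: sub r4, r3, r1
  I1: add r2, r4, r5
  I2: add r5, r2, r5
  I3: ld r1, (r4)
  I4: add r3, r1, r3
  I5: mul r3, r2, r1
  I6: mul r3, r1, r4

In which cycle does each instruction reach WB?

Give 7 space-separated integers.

Answer: 5 8 11 12 15 16 17

Derivation:
I0 sub r4 <- r3,r1: IF@1 ID@2 stall=0 (-) EX@3 MEM@4 WB@5
I1 add r2 <- r4,r5: IF@2 ID@3 stall=2 (RAW on I0.r4 (WB@5)) EX@6 MEM@7 WB@8
I2 add r5 <- r2,r5: IF@3 ID@6 stall=2 (RAW on I1.r2 (WB@8)) EX@9 MEM@10 WB@11
I3 ld r1 <- r4: IF@6 ID@9 stall=0 (-) EX@10 MEM@11 WB@12
I4 add r3 <- r1,r3: IF@9 ID@10 stall=2 (RAW on I3.r1 (WB@12)) EX@13 MEM@14 WB@15
I5 mul r3 <- r2,r1: IF@10 ID@13 stall=0 (-) EX@14 MEM@15 WB@16
I6 mul r3 <- r1,r4: IF@13 ID@14 stall=0 (-) EX@15 MEM@16 WB@17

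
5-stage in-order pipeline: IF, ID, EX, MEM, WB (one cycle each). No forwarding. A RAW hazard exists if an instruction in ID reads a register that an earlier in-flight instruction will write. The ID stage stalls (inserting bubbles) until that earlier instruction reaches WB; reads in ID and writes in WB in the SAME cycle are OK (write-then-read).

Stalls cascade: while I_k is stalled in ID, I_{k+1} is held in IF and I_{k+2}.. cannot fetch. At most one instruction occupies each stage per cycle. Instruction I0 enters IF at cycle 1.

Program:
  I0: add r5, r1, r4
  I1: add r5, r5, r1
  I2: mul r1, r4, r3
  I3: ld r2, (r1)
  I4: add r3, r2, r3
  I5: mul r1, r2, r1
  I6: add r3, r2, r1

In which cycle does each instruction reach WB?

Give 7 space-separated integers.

I0 add r5 <- r1,r4: IF@1 ID@2 stall=0 (-) EX@3 MEM@4 WB@5
I1 add r5 <- r5,r1: IF@2 ID@3 stall=2 (RAW on I0.r5 (WB@5)) EX@6 MEM@7 WB@8
I2 mul r1 <- r4,r3: IF@3 ID@6 stall=0 (-) EX@7 MEM@8 WB@9
I3 ld r2 <- r1: IF@6 ID@7 stall=2 (RAW on I2.r1 (WB@9)) EX@10 MEM@11 WB@12
I4 add r3 <- r2,r3: IF@7 ID@10 stall=2 (RAW on I3.r2 (WB@12)) EX@13 MEM@14 WB@15
I5 mul r1 <- r2,r1: IF@10 ID@13 stall=0 (-) EX@14 MEM@15 WB@16
I6 add r3 <- r2,r1: IF@13 ID@14 stall=2 (RAW on I5.r1 (WB@16)) EX@17 MEM@18 WB@19

Answer: 5 8 9 12 15 16 19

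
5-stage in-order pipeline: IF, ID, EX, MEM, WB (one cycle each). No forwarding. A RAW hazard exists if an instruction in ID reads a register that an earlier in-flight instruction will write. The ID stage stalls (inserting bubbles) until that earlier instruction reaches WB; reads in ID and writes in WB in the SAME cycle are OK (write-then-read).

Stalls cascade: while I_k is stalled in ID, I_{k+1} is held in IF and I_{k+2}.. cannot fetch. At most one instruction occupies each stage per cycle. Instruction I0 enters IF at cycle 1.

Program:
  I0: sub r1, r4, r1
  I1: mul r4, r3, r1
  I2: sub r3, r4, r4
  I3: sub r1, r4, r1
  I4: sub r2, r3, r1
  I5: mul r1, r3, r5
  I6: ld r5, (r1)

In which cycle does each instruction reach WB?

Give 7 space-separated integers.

Answer: 5 8 11 12 15 16 19

Derivation:
I0 sub r1 <- r4,r1: IF@1 ID@2 stall=0 (-) EX@3 MEM@4 WB@5
I1 mul r4 <- r3,r1: IF@2 ID@3 stall=2 (RAW on I0.r1 (WB@5)) EX@6 MEM@7 WB@8
I2 sub r3 <- r4,r4: IF@3 ID@6 stall=2 (RAW on I1.r4 (WB@8)) EX@9 MEM@10 WB@11
I3 sub r1 <- r4,r1: IF@6 ID@9 stall=0 (-) EX@10 MEM@11 WB@12
I4 sub r2 <- r3,r1: IF@9 ID@10 stall=2 (RAW on I3.r1 (WB@12)) EX@13 MEM@14 WB@15
I5 mul r1 <- r3,r5: IF@10 ID@13 stall=0 (-) EX@14 MEM@15 WB@16
I6 ld r5 <- r1: IF@13 ID@14 stall=2 (RAW on I5.r1 (WB@16)) EX@17 MEM@18 WB@19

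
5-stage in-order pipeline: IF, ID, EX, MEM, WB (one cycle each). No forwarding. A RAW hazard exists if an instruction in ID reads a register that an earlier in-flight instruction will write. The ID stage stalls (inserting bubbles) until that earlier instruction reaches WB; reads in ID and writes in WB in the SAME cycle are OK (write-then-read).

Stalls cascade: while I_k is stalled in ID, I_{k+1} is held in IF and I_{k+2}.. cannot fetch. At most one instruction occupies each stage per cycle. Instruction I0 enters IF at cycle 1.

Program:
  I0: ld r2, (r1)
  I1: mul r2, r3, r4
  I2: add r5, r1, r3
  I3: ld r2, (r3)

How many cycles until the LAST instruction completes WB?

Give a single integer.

I0 ld r2 <- r1: IF@1 ID@2 stall=0 (-) EX@3 MEM@4 WB@5
I1 mul r2 <- r3,r4: IF@2 ID@3 stall=0 (-) EX@4 MEM@5 WB@6
I2 add r5 <- r1,r3: IF@3 ID@4 stall=0 (-) EX@5 MEM@6 WB@7
I3 ld r2 <- r3: IF@4 ID@5 stall=0 (-) EX@6 MEM@7 WB@8

Answer: 8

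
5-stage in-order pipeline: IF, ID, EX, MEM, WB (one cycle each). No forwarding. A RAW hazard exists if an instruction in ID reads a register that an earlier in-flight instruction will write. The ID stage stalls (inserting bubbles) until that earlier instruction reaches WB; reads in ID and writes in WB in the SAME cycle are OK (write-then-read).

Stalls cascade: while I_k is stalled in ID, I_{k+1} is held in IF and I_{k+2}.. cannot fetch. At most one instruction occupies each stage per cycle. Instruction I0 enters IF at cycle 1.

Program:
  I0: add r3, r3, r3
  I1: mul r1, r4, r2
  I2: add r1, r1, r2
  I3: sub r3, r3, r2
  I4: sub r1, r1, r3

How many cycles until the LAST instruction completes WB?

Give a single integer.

Answer: 13

Derivation:
I0 add r3 <- r3,r3: IF@1 ID@2 stall=0 (-) EX@3 MEM@4 WB@5
I1 mul r1 <- r4,r2: IF@2 ID@3 stall=0 (-) EX@4 MEM@5 WB@6
I2 add r1 <- r1,r2: IF@3 ID@4 stall=2 (RAW on I1.r1 (WB@6)) EX@7 MEM@8 WB@9
I3 sub r3 <- r3,r2: IF@4 ID@7 stall=0 (-) EX@8 MEM@9 WB@10
I4 sub r1 <- r1,r3: IF@7 ID@8 stall=2 (RAW on I3.r3 (WB@10)) EX@11 MEM@12 WB@13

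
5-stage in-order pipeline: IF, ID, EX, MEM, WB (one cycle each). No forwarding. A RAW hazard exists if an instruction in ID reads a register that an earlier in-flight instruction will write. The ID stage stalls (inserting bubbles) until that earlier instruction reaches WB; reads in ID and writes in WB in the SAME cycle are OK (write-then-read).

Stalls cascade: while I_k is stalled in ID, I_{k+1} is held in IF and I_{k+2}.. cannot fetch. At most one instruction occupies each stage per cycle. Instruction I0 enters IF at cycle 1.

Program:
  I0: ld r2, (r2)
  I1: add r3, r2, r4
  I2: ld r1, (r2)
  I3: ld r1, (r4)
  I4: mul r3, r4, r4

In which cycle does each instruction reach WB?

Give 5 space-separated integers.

I0 ld r2 <- r2: IF@1 ID@2 stall=0 (-) EX@3 MEM@4 WB@5
I1 add r3 <- r2,r4: IF@2 ID@3 stall=2 (RAW on I0.r2 (WB@5)) EX@6 MEM@7 WB@8
I2 ld r1 <- r2: IF@3 ID@6 stall=0 (-) EX@7 MEM@8 WB@9
I3 ld r1 <- r4: IF@6 ID@7 stall=0 (-) EX@8 MEM@9 WB@10
I4 mul r3 <- r4,r4: IF@7 ID@8 stall=0 (-) EX@9 MEM@10 WB@11

Answer: 5 8 9 10 11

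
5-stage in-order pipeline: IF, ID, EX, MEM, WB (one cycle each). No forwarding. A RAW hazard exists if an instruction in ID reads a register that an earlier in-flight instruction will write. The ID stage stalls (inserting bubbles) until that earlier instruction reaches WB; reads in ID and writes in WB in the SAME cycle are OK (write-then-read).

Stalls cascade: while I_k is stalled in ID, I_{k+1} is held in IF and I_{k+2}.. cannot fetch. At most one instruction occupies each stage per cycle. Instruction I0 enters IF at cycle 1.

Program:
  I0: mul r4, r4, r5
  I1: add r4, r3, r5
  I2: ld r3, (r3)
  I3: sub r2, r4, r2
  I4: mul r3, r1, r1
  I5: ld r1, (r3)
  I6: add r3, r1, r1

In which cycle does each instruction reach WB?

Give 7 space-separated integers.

I0 mul r4 <- r4,r5: IF@1 ID@2 stall=0 (-) EX@3 MEM@4 WB@5
I1 add r4 <- r3,r5: IF@2 ID@3 stall=0 (-) EX@4 MEM@5 WB@6
I2 ld r3 <- r3: IF@3 ID@4 stall=0 (-) EX@5 MEM@6 WB@7
I3 sub r2 <- r4,r2: IF@4 ID@5 stall=1 (RAW on I1.r4 (WB@6)) EX@7 MEM@8 WB@9
I4 mul r3 <- r1,r1: IF@5 ID@7 stall=0 (-) EX@8 MEM@9 WB@10
I5 ld r1 <- r3: IF@7 ID@8 stall=2 (RAW on I4.r3 (WB@10)) EX@11 MEM@12 WB@13
I6 add r3 <- r1,r1: IF@8 ID@11 stall=2 (RAW on I5.r1 (WB@13)) EX@14 MEM@15 WB@16

Answer: 5 6 7 9 10 13 16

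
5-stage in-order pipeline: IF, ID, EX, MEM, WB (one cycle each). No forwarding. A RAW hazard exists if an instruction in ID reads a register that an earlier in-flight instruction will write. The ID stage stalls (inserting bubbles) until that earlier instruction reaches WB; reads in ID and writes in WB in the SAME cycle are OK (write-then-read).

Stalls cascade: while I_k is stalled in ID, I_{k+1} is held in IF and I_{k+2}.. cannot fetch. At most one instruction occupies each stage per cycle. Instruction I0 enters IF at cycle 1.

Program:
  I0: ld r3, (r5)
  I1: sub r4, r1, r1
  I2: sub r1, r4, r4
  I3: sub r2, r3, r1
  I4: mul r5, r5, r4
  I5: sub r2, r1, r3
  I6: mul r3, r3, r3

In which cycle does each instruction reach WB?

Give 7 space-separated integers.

Answer: 5 6 9 12 13 14 15

Derivation:
I0 ld r3 <- r5: IF@1 ID@2 stall=0 (-) EX@3 MEM@4 WB@5
I1 sub r4 <- r1,r1: IF@2 ID@3 stall=0 (-) EX@4 MEM@5 WB@6
I2 sub r1 <- r4,r4: IF@3 ID@4 stall=2 (RAW on I1.r4 (WB@6)) EX@7 MEM@8 WB@9
I3 sub r2 <- r3,r1: IF@4 ID@7 stall=2 (RAW on I2.r1 (WB@9)) EX@10 MEM@11 WB@12
I4 mul r5 <- r5,r4: IF@7 ID@10 stall=0 (-) EX@11 MEM@12 WB@13
I5 sub r2 <- r1,r3: IF@10 ID@11 stall=0 (-) EX@12 MEM@13 WB@14
I6 mul r3 <- r3,r3: IF@11 ID@12 stall=0 (-) EX@13 MEM@14 WB@15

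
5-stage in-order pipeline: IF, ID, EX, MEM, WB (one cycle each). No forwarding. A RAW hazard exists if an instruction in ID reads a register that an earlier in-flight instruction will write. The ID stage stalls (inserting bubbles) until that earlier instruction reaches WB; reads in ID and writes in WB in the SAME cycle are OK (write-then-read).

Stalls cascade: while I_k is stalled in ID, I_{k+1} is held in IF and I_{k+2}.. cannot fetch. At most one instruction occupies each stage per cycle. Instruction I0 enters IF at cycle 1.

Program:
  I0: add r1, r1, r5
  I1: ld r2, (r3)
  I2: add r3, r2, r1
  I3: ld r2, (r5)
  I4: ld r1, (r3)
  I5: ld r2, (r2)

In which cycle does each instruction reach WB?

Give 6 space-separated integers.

I0 add r1 <- r1,r5: IF@1 ID@2 stall=0 (-) EX@3 MEM@4 WB@5
I1 ld r2 <- r3: IF@2 ID@3 stall=0 (-) EX@4 MEM@5 WB@6
I2 add r3 <- r2,r1: IF@3 ID@4 stall=2 (RAW on I1.r2 (WB@6)) EX@7 MEM@8 WB@9
I3 ld r2 <- r5: IF@4 ID@7 stall=0 (-) EX@8 MEM@9 WB@10
I4 ld r1 <- r3: IF@7 ID@8 stall=1 (RAW on I2.r3 (WB@9)) EX@10 MEM@11 WB@12
I5 ld r2 <- r2: IF@8 ID@10 stall=0 (-) EX@11 MEM@12 WB@13

Answer: 5 6 9 10 12 13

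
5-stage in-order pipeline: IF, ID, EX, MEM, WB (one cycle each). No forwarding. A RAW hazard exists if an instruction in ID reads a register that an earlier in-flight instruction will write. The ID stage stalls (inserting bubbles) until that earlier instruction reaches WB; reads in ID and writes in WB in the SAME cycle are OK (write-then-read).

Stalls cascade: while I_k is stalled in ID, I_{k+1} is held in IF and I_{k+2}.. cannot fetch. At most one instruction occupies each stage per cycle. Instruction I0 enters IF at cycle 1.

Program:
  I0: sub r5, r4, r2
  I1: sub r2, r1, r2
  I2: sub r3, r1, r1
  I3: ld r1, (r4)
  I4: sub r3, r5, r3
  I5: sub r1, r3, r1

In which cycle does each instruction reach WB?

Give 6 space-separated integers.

Answer: 5 6 7 8 10 13

Derivation:
I0 sub r5 <- r4,r2: IF@1 ID@2 stall=0 (-) EX@3 MEM@4 WB@5
I1 sub r2 <- r1,r2: IF@2 ID@3 stall=0 (-) EX@4 MEM@5 WB@6
I2 sub r3 <- r1,r1: IF@3 ID@4 stall=0 (-) EX@5 MEM@6 WB@7
I3 ld r1 <- r4: IF@4 ID@5 stall=0 (-) EX@6 MEM@7 WB@8
I4 sub r3 <- r5,r3: IF@5 ID@6 stall=1 (RAW on I2.r3 (WB@7)) EX@8 MEM@9 WB@10
I5 sub r1 <- r3,r1: IF@6 ID@8 stall=2 (RAW on I4.r3 (WB@10)) EX@11 MEM@12 WB@13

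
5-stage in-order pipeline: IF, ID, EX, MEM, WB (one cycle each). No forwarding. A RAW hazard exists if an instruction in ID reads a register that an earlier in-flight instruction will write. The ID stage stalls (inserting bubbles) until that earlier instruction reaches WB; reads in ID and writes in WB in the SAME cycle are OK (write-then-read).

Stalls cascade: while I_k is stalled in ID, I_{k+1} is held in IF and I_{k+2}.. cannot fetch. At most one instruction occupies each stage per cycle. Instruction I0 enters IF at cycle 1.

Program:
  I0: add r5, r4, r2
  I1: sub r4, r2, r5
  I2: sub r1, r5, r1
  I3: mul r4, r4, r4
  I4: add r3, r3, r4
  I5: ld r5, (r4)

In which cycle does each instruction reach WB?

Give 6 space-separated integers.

Answer: 5 8 9 11 14 15

Derivation:
I0 add r5 <- r4,r2: IF@1 ID@2 stall=0 (-) EX@3 MEM@4 WB@5
I1 sub r4 <- r2,r5: IF@2 ID@3 stall=2 (RAW on I0.r5 (WB@5)) EX@6 MEM@7 WB@8
I2 sub r1 <- r5,r1: IF@3 ID@6 stall=0 (-) EX@7 MEM@8 WB@9
I3 mul r4 <- r4,r4: IF@6 ID@7 stall=1 (RAW on I1.r4 (WB@8)) EX@9 MEM@10 WB@11
I4 add r3 <- r3,r4: IF@7 ID@9 stall=2 (RAW on I3.r4 (WB@11)) EX@12 MEM@13 WB@14
I5 ld r5 <- r4: IF@9 ID@12 stall=0 (-) EX@13 MEM@14 WB@15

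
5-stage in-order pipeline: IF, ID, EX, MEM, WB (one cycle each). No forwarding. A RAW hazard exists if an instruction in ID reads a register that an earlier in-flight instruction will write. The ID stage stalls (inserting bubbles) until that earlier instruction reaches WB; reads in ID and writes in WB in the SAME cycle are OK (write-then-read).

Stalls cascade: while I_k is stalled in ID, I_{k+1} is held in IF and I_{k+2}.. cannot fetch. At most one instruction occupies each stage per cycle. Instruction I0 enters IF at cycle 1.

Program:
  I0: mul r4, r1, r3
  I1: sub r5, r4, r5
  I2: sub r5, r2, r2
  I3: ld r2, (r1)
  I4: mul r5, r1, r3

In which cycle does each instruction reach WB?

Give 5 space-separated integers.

I0 mul r4 <- r1,r3: IF@1 ID@2 stall=0 (-) EX@3 MEM@4 WB@5
I1 sub r5 <- r4,r5: IF@2 ID@3 stall=2 (RAW on I0.r4 (WB@5)) EX@6 MEM@7 WB@8
I2 sub r5 <- r2,r2: IF@3 ID@6 stall=0 (-) EX@7 MEM@8 WB@9
I3 ld r2 <- r1: IF@6 ID@7 stall=0 (-) EX@8 MEM@9 WB@10
I4 mul r5 <- r1,r3: IF@7 ID@8 stall=0 (-) EX@9 MEM@10 WB@11

Answer: 5 8 9 10 11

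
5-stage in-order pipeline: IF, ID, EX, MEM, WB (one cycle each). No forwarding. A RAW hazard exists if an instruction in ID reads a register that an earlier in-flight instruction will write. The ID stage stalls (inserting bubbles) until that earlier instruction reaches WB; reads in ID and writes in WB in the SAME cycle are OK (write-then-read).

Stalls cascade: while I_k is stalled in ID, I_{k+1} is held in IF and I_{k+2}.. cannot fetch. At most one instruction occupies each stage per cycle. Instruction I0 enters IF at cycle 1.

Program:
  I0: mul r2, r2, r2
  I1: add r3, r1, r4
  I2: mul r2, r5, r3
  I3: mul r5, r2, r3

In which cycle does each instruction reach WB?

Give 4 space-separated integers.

I0 mul r2 <- r2,r2: IF@1 ID@2 stall=0 (-) EX@3 MEM@4 WB@5
I1 add r3 <- r1,r4: IF@2 ID@3 stall=0 (-) EX@4 MEM@5 WB@6
I2 mul r2 <- r5,r3: IF@3 ID@4 stall=2 (RAW on I1.r3 (WB@6)) EX@7 MEM@8 WB@9
I3 mul r5 <- r2,r3: IF@4 ID@7 stall=2 (RAW on I2.r2 (WB@9)) EX@10 MEM@11 WB@12

Answer: 5 6 9 12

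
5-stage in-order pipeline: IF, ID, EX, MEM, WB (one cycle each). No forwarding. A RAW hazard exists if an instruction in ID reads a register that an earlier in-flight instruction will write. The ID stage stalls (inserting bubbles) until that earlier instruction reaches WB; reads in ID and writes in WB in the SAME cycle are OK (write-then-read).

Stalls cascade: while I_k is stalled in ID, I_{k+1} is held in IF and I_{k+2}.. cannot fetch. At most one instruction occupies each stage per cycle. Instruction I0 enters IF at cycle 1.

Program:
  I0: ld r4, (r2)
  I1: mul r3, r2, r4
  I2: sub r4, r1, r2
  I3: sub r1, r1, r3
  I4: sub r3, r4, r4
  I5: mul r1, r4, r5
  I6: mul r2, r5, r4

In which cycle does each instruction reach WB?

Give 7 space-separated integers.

I0 ld r4 <- r2: IF@1 ID@2 stall=0 (-) EX@3 MEM@4 WB@5
I1 mul r3 <- r2,r4: IF@2 ID@3 stall=2 (RAW on I0.r4 (WB@5)) EX@6 MEM@7 WB@8
I2 sub r4 <- r1,r2: IF@3 ID@6 stall=0 (-) EX@7 MEM@8 WB@9
I3 sub r1 <- r1,r3: IF@6 ID@7 stall=1 (RAW on I1.r3 (WB@8)) EX@9 MEM@10 WB@11
I4 sub r3 <- r4,r4: IF@7 ID@9 stall=0 (-) EX@10 MEM@11 WB@12
I5 mul r1 <- r4,r5: IF@9 ID@10 stall=0 (-) EX@11 MEM@12 WB@13
I6 mul r2 <- r5,r4: IF@10 ID@11 stall=0 (-) EX@12 MEM@13 WB@14

Answer: 5 8 9 11 12 13 14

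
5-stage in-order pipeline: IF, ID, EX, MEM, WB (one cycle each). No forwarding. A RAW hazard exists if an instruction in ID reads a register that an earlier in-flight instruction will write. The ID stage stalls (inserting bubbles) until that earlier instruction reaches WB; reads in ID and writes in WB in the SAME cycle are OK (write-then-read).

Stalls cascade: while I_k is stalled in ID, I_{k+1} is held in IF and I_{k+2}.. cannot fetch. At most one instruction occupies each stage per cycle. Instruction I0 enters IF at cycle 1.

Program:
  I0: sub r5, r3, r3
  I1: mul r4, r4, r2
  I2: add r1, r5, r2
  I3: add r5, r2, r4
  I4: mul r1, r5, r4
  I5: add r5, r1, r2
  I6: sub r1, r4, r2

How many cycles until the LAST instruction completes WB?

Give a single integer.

I0 sub r5 <- r3,r3: IF@1 ID@2 stall=0 (-) EX@3 MEM@4 WB@5
I1 mul r4 <- r4,r2: IF@2 ID@3 stall=0 (-) EX@4 MEM@5 WB@6
I2 add r1 <- r5,r2: IF@3 ID@4 stall=1 (RAW on I0.r5 (WB@5)) EX@6 MEM@7 WB@8
I3 add r5 <- r2,r4: IF@4 ID@6 stall=0 (-) EX@7 MEM@8 WB@9
I4 mul r1 <- r5,r4: IF@6 ID@7 stall=2 (RAW on I3.r5 (WB@9)) EX@10 MEM@11 WB@12
I5 add r5 <- r1,r2: IF@7 ID@10 stall=2 (RAW on I4.r1 (WB@12)) EX@13 MEM@14 WB@15
I6 sub r1 <- r4,r2: IF@10 ID@13 stall=0 (-) EX@14 MEM@15 WB@16

Answer: 16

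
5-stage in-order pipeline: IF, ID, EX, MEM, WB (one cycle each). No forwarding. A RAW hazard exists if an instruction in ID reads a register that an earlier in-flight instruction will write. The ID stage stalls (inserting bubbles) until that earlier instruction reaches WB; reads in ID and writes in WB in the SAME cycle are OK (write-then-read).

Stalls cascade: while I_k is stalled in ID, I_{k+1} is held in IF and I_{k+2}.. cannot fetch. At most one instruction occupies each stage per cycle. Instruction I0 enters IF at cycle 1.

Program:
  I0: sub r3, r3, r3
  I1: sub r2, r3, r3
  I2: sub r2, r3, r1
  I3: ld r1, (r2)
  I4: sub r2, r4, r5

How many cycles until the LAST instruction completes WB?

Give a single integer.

Answer: 13

Derivation:
I0 sub r3 <- r3,r3: IF@1 ID@2 stall=0 (-) EX@3 MEM@4 WB@5
I1 sub r2 <- r3,r3: IF@2 ID@3 stall=2 (RAW on I0.r3 (WB@5)) EX@6 MEM@7 WB@8
I2 sub r2 <- r3,r1: IF@3 ID@6 stall=0 (-) EX@7 MEM@8 WB@9
I3 ld r1 <- r2: IF@6 ID@7 stall=2 (RAW on I2.r2 (WB@9)) EX@10 MEM@11 WB@12
I4 sub r2 <- r4,r5: IF@7 ID@10 stall=0 (-) EX@11 MEM@12 WB@13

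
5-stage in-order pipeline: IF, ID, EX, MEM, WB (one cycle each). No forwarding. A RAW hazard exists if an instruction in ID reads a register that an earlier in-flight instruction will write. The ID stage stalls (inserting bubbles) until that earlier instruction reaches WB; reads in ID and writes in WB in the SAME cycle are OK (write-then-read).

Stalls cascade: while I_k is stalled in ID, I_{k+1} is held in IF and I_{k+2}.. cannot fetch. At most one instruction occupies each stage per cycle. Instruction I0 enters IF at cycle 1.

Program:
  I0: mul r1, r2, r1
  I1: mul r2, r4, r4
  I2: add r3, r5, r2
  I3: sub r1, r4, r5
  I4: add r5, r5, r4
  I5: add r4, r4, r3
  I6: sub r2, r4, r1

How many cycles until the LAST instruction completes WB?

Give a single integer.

Answer: 15

Derivation:
I0 mul r1 <- r2,r1: IF@1 ID@2 stall=0 (-) EX@3 MEM@4 WB@5
I1 mul r2 <- r4,r4: IF@2 ID@3 stall=0 (-) EX@4 MEM@5 WB@6
I2 add r3 <- r5,r2: IF@3 ID@4 stall=2 (RAW on I1.r2 (WB@6)) EX@7 MEM@8 WB@9
I3 sub r1 <- r4,r5: IF@4 ID@7 stall=0 (-) EX@8 MEM@9 WB@10
I4 add r5 <- r5,r4: IF@7 ID@8 stall=0 (-) EX@9 MEM@10 WB@11
I5 add r4 <- r4,r3: IF@8 ID@9 stall=0 (-) EX@10 MEM@11 WB@12
I6 sub r2 <- r4,r1: IF@9 ID@10 stall=2 (RAW on I5.r4 (WB@12)) EX@13 MEM@14 WB@15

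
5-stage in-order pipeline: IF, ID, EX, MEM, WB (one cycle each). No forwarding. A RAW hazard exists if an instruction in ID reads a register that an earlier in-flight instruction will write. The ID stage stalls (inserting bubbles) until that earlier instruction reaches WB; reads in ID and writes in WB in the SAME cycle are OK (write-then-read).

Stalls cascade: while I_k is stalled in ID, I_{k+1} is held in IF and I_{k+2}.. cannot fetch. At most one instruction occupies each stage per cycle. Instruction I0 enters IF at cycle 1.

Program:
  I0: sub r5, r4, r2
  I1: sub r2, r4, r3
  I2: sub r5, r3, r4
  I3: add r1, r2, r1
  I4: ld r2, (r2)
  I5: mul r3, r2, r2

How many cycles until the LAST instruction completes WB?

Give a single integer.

Answer: 13

Derivation:
I0 sub r5 <- r4,r2: IF@1 ID@2 stall=0 (-) EX@3 MEM@4 WB@5
I1 sub r2 <- r4,r3: IF@2 ID@3 stall=0 (-) EX@4 MEM@5 WB@6
I2 sub r5 <- r3,r4: IF@3 ID@4 stall=0 (-) EX@5 MEM@6 WB@7
I3 add r1 <- r2,r1: IF@4 ID@5 stall=1 (RAW on I1.r2 (WB@6)) EX@7 MEM@8 WB@9
I4 ld r2 <- r2: IF@5 ID@7 stall=0 (-) EX@8 MEM@9 WB@10
I5 mul r3 <- r2,r2: IF@7 ID@8 stall=2 (RAW on I4.r2 (WB@10)) EX@11 MEM@12 WB@13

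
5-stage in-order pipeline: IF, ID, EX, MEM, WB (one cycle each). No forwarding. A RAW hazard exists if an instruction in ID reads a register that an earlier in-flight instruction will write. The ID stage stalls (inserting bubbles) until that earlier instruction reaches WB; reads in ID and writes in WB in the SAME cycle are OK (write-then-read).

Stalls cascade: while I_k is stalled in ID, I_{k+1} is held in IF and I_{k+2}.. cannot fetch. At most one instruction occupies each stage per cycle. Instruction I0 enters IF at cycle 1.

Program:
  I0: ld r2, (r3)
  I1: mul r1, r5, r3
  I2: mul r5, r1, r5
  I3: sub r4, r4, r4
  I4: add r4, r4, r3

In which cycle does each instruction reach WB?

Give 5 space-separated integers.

Answer: 5 6 9 10 13

Derivation:
I0 ld r2 <- r3: IF@1 ID@2 stall=0 (-) EX@3 MEM@4 WB@5
I1 mul r1 <- r5,r3: IF@2 ID@3 stall=0 (-) EX@4 MEM@5 WB@6
I2 mul r5 <- r1,r5: IF@3 ID@4 stall=2 (RAW on I1.r1 (WB@6)) EX@7 MEM@8 WB@9
I3 sub r4 <- r4,r4: IF@4 ID@7 stall=0 (-) EX@8 MEM@9 WB@10
I4 add r4 <- r4,r3: IF@7 ID@8 stall=2 (RAW on I3.r4 (WB@10)) EX@11 MEM@12 WB@13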